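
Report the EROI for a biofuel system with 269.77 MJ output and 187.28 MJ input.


EROI = E_out / E_in
= 269.77 / 187.28
= 1.4405

1.4405


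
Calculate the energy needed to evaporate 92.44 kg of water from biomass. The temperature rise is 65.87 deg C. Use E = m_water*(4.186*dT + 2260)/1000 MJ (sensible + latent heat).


E = m_water * (4.186 * dT + 2260) / 1000
= 92.44 * (4.186 * 65.87 + 2260) / 1000
= 234.4030 MJ

234.4030 MJ


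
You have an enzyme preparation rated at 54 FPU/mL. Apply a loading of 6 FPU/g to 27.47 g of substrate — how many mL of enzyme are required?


V = dosage * m_sub / activity
V = 6 * 27.47 / 54
V = 3.0522 mL

3.0522 mL


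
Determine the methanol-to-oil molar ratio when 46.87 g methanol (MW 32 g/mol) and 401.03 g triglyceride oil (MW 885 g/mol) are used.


Molar ratio = n_MeOH / n_oil = (MeOH/32) / (oil/885) = (MeOH * 885) / (32 * oil)
= (46.87 * 885) / (32 * 401.03)
= 3.2323

3.2323


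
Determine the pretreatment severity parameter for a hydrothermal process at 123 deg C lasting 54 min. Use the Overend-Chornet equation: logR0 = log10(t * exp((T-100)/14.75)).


logR0 = log10(t * exp((T - 100) / 14.75))
= log10(54 * exp((123 - 100) / 14.75))
= 2.4096

2.4096


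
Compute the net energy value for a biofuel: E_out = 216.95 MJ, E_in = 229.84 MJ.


NEV = E_out - E_in
= 216.95 - 229.84
= -12.8900 MJ

-12.8900 MJ


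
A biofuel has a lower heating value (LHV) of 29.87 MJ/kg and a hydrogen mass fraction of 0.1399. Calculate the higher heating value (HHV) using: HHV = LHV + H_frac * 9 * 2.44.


HHV = LHV + H_frac * 9 * 2.44
= 29.87 + 0.1399 * 9 * 2.44
= 32.9422 MJ/kg

32.9422 MJ/kg


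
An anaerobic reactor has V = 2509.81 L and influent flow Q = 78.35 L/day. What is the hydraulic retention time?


HRT = V / Q
= 2509.81 / 78.35
= 32.0333 days

32.0333 days


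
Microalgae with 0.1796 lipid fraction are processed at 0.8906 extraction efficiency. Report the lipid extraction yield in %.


Y = lipid_content * extraction_eff * 100
= 0.1796 * 0.8906 * 100
= 15.9952%

15.9952%


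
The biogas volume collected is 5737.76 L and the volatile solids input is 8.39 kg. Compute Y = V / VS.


Y = V / VS
= 5737.76 / 8.39
= 683.8808 L/kg VS

683.8808 L/kg VS


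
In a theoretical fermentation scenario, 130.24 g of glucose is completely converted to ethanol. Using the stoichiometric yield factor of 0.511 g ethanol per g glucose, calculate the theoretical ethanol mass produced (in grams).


Theoretical ethanol yield: m_EtOH = 0.511 * m_glucose
m_EtOH = 0.511 * 130.24 = 66.5526 g

66.5526 g


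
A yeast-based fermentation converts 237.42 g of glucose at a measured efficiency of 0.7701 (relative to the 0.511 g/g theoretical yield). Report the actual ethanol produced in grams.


Actual ethanol: m = 0.511 * 237.42 * 0.7701
m = 93.4298 g

93.4298 g


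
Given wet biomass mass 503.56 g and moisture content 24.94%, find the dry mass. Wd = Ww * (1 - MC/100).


Wd = Ww * (1 - MC/100)
= 503.56 * (1 - 24.94/100)
= 377.9721 g

377.9721 g


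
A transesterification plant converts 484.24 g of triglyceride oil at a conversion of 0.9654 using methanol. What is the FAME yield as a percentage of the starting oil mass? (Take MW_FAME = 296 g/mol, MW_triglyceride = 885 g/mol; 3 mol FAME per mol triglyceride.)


m_FAME = oil * conv * (3 * 296 / 885) = oil * conv * (888/885)
= 484.24 * 0.9654 * 888 / 885
= 469.0700 g
Y = m_FAME / oil * 100 = conv * (888/885) * 100
= 0.9654 * 888 / 885 * 100
= 96.87%

96.87%


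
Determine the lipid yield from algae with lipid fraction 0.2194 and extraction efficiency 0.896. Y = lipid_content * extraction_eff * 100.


Y = lipid_content * extraction_eff * 100
= 0.2194 * 0.896 * 100
= 19.6582%

19.6582%


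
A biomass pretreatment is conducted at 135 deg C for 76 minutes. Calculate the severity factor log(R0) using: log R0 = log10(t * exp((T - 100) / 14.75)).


logR0 = log10(t * exp((T - 100) / 14.75))
= log10(76 * exp((135 - 100) / 14.75))
= 2.9113

2.9113


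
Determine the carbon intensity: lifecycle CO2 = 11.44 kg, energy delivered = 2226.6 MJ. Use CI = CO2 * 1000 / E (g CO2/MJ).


CI = CO2 * 1000 / E
= 11.44 * 1000 / 2226.6
= 5.1379 g CO2/MJ

5.1379 g CO2/MJ


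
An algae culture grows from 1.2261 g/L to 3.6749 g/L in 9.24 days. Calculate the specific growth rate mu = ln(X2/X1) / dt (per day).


mu = ln(X2/X1) / dt
= ln(3.6749/1.2261) / 9.24
= 0.1188 per day

0.1188 per day


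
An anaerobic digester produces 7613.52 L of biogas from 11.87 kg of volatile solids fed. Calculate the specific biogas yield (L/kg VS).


Y = V / VS
= 7613.52 / 11.87
= 641.4086 L/kg VS

641.4086 L/kg VS


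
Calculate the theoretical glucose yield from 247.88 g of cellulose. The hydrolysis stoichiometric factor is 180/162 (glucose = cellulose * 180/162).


glucose = cellulose * 180/162
= 247.88 * 180/162
= 275.4222 g

275.4222 g


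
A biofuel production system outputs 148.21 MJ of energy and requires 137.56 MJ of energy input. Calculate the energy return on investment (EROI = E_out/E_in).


EROI = E_out / E_in
= 148.21 / 137.56
= 1.0774

1.0774


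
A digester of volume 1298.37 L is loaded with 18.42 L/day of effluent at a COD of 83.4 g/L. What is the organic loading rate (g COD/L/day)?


OLR = Q * S / V
= 18.42 * 83.4 / 1298.37
= 1.1832 g/L/day

1.1832 g/L/day


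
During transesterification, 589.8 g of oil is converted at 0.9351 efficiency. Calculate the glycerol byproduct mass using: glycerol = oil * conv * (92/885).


glycerol = oil * conv * (92/885)
= 589.8 * 0.9351 * 92 / 885
= 57.3334 g

57.3334 g


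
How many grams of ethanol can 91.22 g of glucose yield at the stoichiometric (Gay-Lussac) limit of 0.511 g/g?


Theoretical ethanol yield: m_EtOH = 0.511 * m_glucose
m_EtOH = 0.511 * 91.22 = 46.6134 g

46.6134 g


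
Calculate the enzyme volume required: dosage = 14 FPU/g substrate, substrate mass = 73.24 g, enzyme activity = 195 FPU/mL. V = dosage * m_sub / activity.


V = dosage * m_sub / activity
V = 14 * 73.24 / 195
V = 5.2583 mL

5.2583 mL


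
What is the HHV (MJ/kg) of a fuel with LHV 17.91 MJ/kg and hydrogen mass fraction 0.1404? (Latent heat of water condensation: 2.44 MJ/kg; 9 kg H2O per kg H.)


HHV = LHV + H_frac * 9 * 2.44
= 17.91 + 0.1404 * 9 * 2.44
= 20.9932 MJ/kg

20.9932 MJ/kg


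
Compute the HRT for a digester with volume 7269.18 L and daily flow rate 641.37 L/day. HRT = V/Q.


HRT = V / Q
= 7269.18 / 641.37
= 11.3338 days

11.3338 days


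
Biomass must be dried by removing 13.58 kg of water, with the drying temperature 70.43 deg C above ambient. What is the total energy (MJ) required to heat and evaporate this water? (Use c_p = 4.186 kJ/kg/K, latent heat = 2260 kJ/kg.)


E = m_water * (4.186 * dT + 2260) / 1000
= 13.58 * (4.186 * 70.43 + 2260) / 1000
= 34.6945 MJ

34.6945 MJ


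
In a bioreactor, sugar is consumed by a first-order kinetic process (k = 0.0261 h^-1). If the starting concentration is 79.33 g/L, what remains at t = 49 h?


S = S0 * exp(-k * t)
S = 79.33 * exp(-0.0261 * 49)
S = 22.0810 g/L

22.0810 g/L


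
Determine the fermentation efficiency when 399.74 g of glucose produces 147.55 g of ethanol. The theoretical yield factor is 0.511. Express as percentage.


Fermentation efficiency = (actual / (0.511 * glucose)) * 100
= (147.55 / (0.511 * 399.74)) * 100
= 72.2338%

72.2338%


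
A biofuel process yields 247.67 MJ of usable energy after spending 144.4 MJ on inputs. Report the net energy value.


NEV = E_out - E_in
= 247.67 - 144.4
= 103.2700 MJ

103.2700 MJ


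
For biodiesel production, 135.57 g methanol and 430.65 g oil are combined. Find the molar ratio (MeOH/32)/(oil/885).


Molar ratio = n_MeOH / n_oil = (MeOH/32) / (oil/885) = (MeOH * 885) / (32 * oil)
= (135.57 * 885) / (32 * 430.65)
= 8.7063

8.7063


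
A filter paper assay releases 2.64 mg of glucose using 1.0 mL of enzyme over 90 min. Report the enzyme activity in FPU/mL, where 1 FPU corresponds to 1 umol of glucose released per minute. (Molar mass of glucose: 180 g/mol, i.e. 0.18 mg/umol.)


Activity = glucose_mg / (0.18 mg/umol * V_mL * t_min)
= 2.64 / (0.18 * 1.0 * 90)
= 0.1630 FPU/mL

0.1630 FPU/mL


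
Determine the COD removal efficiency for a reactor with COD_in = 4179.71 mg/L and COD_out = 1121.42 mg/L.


eta = (COD_in - COD_out) / COD_in * 100
= (4179.71 - 1121.42) / 4179.71 * 100
= 73.1699%

73.1699%


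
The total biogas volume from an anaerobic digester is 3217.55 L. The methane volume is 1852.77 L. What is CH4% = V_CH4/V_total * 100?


CH4% = V_CH4 / V_total * 100
= 1852.77 / 3217.55 * 100
= 57.5833%

57.5833%


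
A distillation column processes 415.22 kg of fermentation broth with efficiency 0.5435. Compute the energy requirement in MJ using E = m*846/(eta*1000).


E = m * 846 / (eta * 1000)
= 415.22 * 846 / (0.5435 * 1000)
= 646.3222 MJ

646.3222 MJ


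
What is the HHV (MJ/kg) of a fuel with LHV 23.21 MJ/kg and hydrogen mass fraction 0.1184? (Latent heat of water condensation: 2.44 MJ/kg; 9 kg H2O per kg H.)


HHV = LHV + H_frac * 9 * 2.44
= 23.21 + 0.1184 * 9 * 2.44
= 25.8101 MJ/kg

25.8101 MJ/kg


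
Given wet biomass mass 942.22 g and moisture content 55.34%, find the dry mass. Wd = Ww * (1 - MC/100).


Wd = Ww * (1 - MC/100)
= 942.22 * (1 - 55.34/100)
= 420.7955 g

420.7955 g


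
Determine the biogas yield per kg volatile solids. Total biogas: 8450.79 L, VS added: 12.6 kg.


Y = V / VS
= 8450.79 / 12.6
= 670.6976 L/kg VS

670.6976 L/kg VS


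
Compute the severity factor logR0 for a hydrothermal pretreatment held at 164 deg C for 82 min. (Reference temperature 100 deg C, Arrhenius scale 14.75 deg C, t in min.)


logR0 = log10(t * exp((T - 100) / 14.75))
= log10(82 * exp((164 - 100) / 14.75))
= 3.7982

3.7982


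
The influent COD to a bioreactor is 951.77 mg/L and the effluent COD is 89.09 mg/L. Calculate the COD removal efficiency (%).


eta = (COD_in - COD_out) / COD_in * 100
= (951.77 - 89.09) / 951.77 * 100
= 90.6395%

90.6395%


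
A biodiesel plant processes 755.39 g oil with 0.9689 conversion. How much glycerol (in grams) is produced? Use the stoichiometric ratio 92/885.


glycerol = oil * conv * (92/885)
= 755.39 * 0.9689 * 92 / 885
= 76.0842 g

76.0842 g


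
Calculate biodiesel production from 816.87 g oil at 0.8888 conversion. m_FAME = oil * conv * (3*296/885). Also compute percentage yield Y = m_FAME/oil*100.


m_FAME = oil * conv * (3 * 296 / 885) = oil * conv * (888/885)
= 816.87 * 0.8888 * 888 / 885
= 728.4952 g
Y = m_FAME / oil * 100 = conv * (888/885) * 100
= 0.8888 * 888 / 885 * 100
= 89.18%

728.4952 g FAME; Y = 89.18%


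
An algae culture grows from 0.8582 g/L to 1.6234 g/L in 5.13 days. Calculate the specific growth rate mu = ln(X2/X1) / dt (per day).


mu = ln(X2/X1) / dt
= ln(1.6234/0.8582) / 5.13
= 0.1243 per day

0.1243 per day


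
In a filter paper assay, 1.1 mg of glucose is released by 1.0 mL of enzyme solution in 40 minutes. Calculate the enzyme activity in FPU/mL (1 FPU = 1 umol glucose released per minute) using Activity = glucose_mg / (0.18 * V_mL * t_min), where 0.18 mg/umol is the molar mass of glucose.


Activity = glucose_mg / (0.18 mg/umol * V_mL * t_min)
= 1.1 / (0.18 * 1.0 * 40)
= 0.1528 FPU/mL

0.1528 FPU/mL


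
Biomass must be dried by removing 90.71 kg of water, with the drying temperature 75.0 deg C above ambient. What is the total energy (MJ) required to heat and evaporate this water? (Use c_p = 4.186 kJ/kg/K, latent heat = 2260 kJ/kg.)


E = m_water * (4.186 * dT + 2260) / 1000
= 90.71 * (4.186 * 75.0 + 2260) / 1000
= 233.4830 MJ

233.4830 MJ


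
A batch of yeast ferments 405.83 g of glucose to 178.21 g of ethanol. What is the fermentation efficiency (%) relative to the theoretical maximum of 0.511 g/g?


Fermentation efficiency = (actual / (0.511 * glucose)) * 100
= (178.21 / (0.511 * 405.83)) * 100
= 85.9344%

85.9344%


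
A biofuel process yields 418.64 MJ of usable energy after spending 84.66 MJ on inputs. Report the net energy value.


NEV = E_out - E_in
= 418.64 - 84.66
= 333.9800 MJ

333.9800 MJ


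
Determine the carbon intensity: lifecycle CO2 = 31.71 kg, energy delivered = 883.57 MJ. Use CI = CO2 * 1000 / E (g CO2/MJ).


CI = CO2 * 1000 / E
= 31.71 * 1000 / 883.57
= 35.8885 g CO2/MJ

35.8885 g CO2/MJ


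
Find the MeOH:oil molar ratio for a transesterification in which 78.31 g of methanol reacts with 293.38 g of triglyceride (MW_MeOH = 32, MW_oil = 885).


Molar ratio = n_MeOH / n_oil = (MeOH/32) / (oil/885) = (MeOH * 885) / (32 * oil)
= (78.31 * 885) / (32 * 293.38)
= 7.3821

7.3821


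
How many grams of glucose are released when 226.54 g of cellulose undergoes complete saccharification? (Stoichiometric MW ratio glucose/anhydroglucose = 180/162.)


glucose = cellulose * 180/162
= 226.54 * 180/162
= 251.7111 g

251.7111 g


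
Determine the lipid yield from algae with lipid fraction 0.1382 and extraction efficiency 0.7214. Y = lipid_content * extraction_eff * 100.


Y = lipid_content * extraction_eff * 100
= 0.1382 * 0.7214 * 100
= 9.9697%

9.9697%


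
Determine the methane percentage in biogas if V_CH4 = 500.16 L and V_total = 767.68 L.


CH4% = V_CH4 / V_total * 100
= 500.16 / 767.68 * 100
= 65.1521%

65.1521%


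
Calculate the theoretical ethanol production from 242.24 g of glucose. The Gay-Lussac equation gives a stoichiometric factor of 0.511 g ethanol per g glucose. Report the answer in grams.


Theoretical ethanol yield: m_EtOH = 0.511 * m_glucose
m_EtOH = 0.511 * 242.24 = 123.7846 g

123.7846 g


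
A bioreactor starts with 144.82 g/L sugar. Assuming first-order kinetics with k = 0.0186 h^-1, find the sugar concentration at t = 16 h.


S = S0 * exp(-k * t)
S = 144.82 * exp(-0.0186 * 16)
S = 107.5431 g/L

107.5431 g/L


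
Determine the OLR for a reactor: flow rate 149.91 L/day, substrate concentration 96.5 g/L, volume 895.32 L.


OLR = Q * S / V
= 149.91 * 96.5 / 895.32
= 16.1577 g/L/day

16.1577 g/L/day


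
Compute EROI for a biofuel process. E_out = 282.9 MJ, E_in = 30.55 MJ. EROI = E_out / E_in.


EROI = E_out / E_in
= 282.9 / 30.55
= 9.2602

9.2602


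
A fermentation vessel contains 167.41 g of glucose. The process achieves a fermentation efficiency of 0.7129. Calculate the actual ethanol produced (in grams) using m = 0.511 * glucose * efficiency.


Actual ethanol: m = 0.511 * 167.41 * 0.7129
m = 60.9861 g

60.9861 g


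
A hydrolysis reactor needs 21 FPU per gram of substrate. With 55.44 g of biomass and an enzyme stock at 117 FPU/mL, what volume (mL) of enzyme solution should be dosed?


V = dosage * m_sub / activity
V = 21 * 55.44 / 117
V = 9.9508 mL

9.9508 mL


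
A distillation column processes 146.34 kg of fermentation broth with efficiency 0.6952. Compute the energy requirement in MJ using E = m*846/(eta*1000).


E = m * 846 / (eta * 1000)
= 146.34 * 846 / (0.6952 * 1000)
= 178.0835 MJ

178.0835 MJ


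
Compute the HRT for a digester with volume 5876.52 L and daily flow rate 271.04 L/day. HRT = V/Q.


HRT = V / Q
= 5876.52 / 271.04
= 21.6814 days

21.6814 days


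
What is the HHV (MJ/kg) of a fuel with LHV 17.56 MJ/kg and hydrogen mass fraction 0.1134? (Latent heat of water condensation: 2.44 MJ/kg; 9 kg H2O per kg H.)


HHV = LHV + H_frac * 9 * 2.44
= 17.56 + 0.1134 * 9 * 2.44
= 20.0503 MJ/kg

20.0503 MJ/kg


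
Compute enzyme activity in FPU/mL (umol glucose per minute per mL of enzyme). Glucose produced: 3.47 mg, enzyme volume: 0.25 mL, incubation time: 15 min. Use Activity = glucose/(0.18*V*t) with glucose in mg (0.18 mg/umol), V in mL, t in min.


Activity = glucose_mg / (0.18 mg/umol * V_mL * t_min)
= 3.47 / (0.18 * 0.25 * 15)
= 5.1407 FPU/mL

5.1407 FPU/mL


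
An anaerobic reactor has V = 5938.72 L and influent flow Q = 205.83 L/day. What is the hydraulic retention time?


HRT = V / Q
= 5938.72 / 205.83
= 28.8525 days

28.8525 days


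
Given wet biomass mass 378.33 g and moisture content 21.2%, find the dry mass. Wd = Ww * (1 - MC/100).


Wd = Ww * (1 - MC/100)
= 378.33 * (1 - 21.2/100)
= 298.1240 g

298.1240 g


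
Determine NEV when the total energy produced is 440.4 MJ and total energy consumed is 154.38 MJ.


NEV = E_out - E_in
= 440.4 - 154.38
= 286.0200 MJ

286.0200 MJ


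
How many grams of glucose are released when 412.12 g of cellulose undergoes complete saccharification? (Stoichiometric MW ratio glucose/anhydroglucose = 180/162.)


glucose = cellulose * 180/162
= 412.12 * 180/162
= 457.9111 g

457.9111 g


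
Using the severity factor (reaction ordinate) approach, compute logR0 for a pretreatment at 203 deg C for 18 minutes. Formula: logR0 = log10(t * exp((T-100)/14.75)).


logR0 = log10(t * exp((T - 100) / 14.75))
= log10(18 * exp((203 - 100) / 14.75))
= 4.2880

4.2880


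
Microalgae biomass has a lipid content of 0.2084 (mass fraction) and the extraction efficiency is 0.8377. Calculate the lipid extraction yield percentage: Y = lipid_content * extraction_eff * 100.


Y = lipid_content * extraction_eff * 100
= 0.2084 * 0.8377 * 100
= 17.4577%

17.4577%


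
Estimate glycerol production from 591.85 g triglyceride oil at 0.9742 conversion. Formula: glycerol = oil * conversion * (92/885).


glycerol = oil * conv * (92/885)
= 591.85 * 0.9742 * 92 / 885
= 59.9383 g

59.9383 g


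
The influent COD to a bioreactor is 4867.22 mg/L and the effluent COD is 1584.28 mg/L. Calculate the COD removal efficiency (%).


eta = (COD_in - COD_out) / COD_in * 100
= (4867.22 - 1584.28) / 4867.22 * 100
= 67.4500%

67.4500%


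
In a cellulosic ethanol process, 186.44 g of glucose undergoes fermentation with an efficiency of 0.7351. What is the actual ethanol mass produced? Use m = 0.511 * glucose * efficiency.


Actual ethanol: m = 0.511 * 186.44 * 0.7351
m = 70.0336 g

70.0336 g


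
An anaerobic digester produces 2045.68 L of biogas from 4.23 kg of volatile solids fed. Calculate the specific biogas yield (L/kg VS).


Y = V / VS
= 2045.68 / 4.23
= 483.6123 L/kg VS

483.6123 L/kg VS


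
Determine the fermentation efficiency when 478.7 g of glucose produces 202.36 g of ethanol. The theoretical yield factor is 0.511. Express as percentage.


Fermentation efficiency = (actual / (0.511 * glucose)) * 100
= (202.36 / (0.511 * 478.7)) * 100
= 82.7257%

82.7257%


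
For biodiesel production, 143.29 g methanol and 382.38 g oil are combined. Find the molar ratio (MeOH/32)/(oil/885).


Molar ratio = n_MeOH / n_oil = (MeOH/32) / (oil/885) = (MeOH * 885) / (32 * oil)
= (143.29 * 885) / (32 * 382.38)
= 10.3637

10.3637


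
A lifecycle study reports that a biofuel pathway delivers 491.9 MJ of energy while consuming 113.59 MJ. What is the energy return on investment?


EROI = E_out / E_in
= 491.9 / 113.59
= 4.3305

4.3305


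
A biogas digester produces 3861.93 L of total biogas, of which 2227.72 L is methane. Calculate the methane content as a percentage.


CH4% = V_CH4 / V_total * 100
= 2227.72 / 3861.93 * 100
= 57.6841%

57.6841%


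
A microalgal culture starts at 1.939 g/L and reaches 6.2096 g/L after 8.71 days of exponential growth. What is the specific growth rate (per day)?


mu = ln(X2/X1) / dt
= ln(6.2096/1.939) / 8.71
= 0.1336 per day

0.1336 per day


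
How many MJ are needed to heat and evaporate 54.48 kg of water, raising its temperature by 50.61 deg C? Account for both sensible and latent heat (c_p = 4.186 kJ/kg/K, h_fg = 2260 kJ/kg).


E = m_water * (4.186 * dT + 2260) / 1000
= 54.48 * (4.186 * 50.61 + 2260) / 1000
= 134.6666 MJ

134.6666 MJ


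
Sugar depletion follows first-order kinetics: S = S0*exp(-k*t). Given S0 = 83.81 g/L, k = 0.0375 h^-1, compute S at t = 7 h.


S = S0 * exp(-k * t)
S = 83.81 * exp(-0.0375 * 7)
S = 64.4605 g/L

64.4605 g/L


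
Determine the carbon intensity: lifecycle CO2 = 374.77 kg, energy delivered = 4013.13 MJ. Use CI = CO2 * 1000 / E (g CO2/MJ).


CI = CO2 * 1000 / E
= 374.77 * 1000 / 4013.13
= 93.3860 g CO2/MJ

93.3860 g CO2/MJ


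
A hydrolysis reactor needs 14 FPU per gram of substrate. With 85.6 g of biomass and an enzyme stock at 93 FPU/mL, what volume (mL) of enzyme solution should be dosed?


V = dosage * m_sub / activity
V = 14 * 85.6 / 93
V = 12.8860 mL

12.8860 mL


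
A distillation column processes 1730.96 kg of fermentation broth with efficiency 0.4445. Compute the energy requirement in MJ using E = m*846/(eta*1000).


E = m * 846 / (eta * 1000)
= 1730.96 * 846 / (0.4445 * 1000)
= 3294.4706 MJ

3294.4706 MJ


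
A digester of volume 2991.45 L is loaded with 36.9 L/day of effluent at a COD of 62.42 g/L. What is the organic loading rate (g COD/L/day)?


OLR = Q * S / V
= 36.9 * 62.42 / 2991.45
= 0.7700 g/L/day

0.7700 g/L/day


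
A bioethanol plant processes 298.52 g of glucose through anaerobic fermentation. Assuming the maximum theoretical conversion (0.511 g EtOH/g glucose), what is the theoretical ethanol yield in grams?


Theoretical ethanol yield: m_EtOH = 0.511 * m_glucose
m_EtOH = 0.511 * 298.52 = 152.5437 g

152.5437 g


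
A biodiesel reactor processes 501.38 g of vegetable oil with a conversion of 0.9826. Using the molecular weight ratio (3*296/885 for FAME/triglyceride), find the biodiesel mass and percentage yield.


m_FAME = oil * conv * (3 * 296 / 885) = oil * conv * (888/885)
= 501.38 * 0.9826 * 888 / 885
= 494.3260 g
Y = m_FAME / oil * 100 = conv * (888/885) * 100
= 0.9826 * 888 / 885 * 100
= 98.59%

494.3260 g FAME; Y = 98.59%


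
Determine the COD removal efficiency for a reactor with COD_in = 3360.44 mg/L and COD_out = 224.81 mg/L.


eta = (COD_in - COD_out) / COD_in * 100
= (3360.44 - 224.81) / 3360.44 * 100
= 93.3101%

93.3101%


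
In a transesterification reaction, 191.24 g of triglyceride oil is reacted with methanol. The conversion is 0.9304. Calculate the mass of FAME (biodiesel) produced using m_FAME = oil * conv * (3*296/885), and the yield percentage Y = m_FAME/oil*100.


m_FAME = oil * conv * (3 * 296 / 885) = oil * conv * (888/885)
= 191.24 * 0.9304 * 888 / 885
= 178.5328 g
Y = m_FAME / oil * 100 = conv * (888/885) * 100
= 0.9304 * 888 / 885 * 100
= 93.36%

178.5328 g FAME; Y = 93.36%


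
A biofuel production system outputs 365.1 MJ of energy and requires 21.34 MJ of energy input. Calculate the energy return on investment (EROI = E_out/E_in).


EROI = E_out / E_in
= 365.1 / 21.34
= 17.1087

17.1087


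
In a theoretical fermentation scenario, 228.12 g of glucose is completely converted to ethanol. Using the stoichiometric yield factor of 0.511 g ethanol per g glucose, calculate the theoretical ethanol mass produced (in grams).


Theoretical ethanol yield: m_EtOH = 0.511 * m_glucose
m_EtOH = 0.511 * 228.12 = 116.5693 g

116.5693 g


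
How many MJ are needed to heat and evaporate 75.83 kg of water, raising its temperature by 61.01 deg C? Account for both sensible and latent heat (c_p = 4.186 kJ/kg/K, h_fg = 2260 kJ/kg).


E = m_water * (4.186 * dT + 2260) / 1000
= 75.83 * (4.186 * 61.01 + 2260) / 1000
= 190.7419 MJ

190.7419 MJ


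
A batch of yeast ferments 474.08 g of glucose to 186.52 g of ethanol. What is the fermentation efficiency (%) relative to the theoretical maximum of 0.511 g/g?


Fermentation efficiency = (actual / (0.511 * glucose)) * 100
= (186.52 / (0.511 * 474.08)) * 100
= 76.9933%

76.9933%


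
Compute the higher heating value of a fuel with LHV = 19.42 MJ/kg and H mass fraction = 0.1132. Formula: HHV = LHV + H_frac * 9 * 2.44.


HHV = LHV + H_frac * 9 * 2.44
= 19.42 + 0.1132 * 9 * 2.44
= 21.9059 MJ/kg

21.9059 MJ/kg


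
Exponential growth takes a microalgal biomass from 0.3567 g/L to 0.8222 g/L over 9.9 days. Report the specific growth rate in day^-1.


mu = ln(X2/X1) / dt
= ln(0.8222/0.3567) / 9.9
= 0.0844 per day

0.0844 per day


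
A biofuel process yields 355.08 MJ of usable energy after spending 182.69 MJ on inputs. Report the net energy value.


NEV = E_out - E_in
= 355.08 - 182.69
= 172.3900 MJ

172.3900 MJ


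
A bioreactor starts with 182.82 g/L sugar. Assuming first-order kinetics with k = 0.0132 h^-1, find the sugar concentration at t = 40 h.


S = S0 * exp(-k * t)
S = 182.82 * exp(-0.0132 * 40)
S = 107.8242 g/L

107.8242 g/L


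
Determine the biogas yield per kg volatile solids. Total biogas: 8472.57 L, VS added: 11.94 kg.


Y = V / VS
= 8472.57 / 11.94
= 709.5955 L/kg VS

709.5955 L/kg VS


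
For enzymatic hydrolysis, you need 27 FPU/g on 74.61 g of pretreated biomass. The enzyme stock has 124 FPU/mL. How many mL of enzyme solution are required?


V = dosage * m_sub / activity
V = 27 * 74.61 / 124
V = 16.2457 mL

16.2457 mL


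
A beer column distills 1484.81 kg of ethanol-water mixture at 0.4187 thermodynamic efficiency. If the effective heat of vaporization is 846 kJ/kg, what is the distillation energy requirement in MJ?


E = m * 846 / (eta * 1000)
= 1484.81 * 846 / (0.4187 * 1000)
= 3000.1176 MJ

3000.1176 MJ


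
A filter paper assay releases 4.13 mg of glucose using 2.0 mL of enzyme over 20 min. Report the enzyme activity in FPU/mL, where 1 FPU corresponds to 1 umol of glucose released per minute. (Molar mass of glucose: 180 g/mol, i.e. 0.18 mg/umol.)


Activity = glucose_mg / (0.18 mg/umol * V_mL * t_min)
= 4.13 / (0.18 * 2.0 * 20)
= 0.5736 FPU/mL

0.5736 FPU/mL


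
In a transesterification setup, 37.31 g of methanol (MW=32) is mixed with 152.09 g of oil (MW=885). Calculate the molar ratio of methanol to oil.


Molar ratio = n_MeOH / n_oil = (MeOH/32) / (oil/885) = (MeOH * 885) / (32 * oil)
= (37.31 * 885) / (32 * 152.09)
= 6.7845

6.7845


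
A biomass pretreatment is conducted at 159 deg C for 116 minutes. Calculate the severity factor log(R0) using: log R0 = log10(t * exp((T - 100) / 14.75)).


logR0 = log10(t * exp((T - 100) / 14.75))
= log10(116 * exp((159 - 100) / 14.75))
= 3.8016

3.8016


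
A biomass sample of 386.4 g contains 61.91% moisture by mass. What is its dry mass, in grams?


Wd = Ww * (1 - MC/100)
= 386.4 * (1 - 61.91/100)
= 147.1798 g

147.1798 g


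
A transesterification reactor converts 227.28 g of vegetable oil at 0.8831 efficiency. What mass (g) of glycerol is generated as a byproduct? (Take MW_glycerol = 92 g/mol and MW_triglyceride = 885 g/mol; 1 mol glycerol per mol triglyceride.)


glycerol = oil * conv * (92/885)
= 227.28 * 0.8831 * 92 / 885
= 20.8649 g

20.8649 g


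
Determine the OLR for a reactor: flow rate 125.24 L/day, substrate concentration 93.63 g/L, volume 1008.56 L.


OLR = Q * S / V
= 125.24 * 93.63 / 1008.56
= 11.6267 g/L/day

11.6267 g/L/day


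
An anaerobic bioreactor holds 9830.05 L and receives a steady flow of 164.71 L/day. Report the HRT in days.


HRT = V / Q
= 9830.05 / 164.71
= 59.6810 days

59.6810 days


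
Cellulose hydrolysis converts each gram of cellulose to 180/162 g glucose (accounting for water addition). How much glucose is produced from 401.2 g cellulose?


glucose = cellulose * 180/162
= 401.2 * 180/162
= 445.7778 g

445.7778 g


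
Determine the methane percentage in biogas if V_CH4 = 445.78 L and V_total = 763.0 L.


CH4% = V_CH4 / V_total * 100
= 445.78 / 763.0 * 100
= 58.4246%

58.4246%


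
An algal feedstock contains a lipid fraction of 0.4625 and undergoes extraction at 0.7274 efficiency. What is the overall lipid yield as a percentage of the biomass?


Y = lipid_content * extraction_eff * 100
= 0.4625 * 0.7274 * 100
= 33.6423%

33.6423%


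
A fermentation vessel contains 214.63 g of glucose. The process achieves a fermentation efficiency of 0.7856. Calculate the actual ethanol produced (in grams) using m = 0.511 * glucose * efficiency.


Actual ethanol: m = 0.511 * 214.63 * 0.7856
m = 86.1614 g

86.1614 g


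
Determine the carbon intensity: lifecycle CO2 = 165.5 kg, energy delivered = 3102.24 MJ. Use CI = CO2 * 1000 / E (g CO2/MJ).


CI = CO2 * 1000 / E
= 165.5 * 1000 / 3102.24
= 53.3485 g CO2/MJ

53.3485 g CO2/MJ


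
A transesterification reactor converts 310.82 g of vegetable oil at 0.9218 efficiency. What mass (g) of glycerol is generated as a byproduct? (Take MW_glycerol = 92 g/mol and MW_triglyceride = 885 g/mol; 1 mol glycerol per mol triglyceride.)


glycerol = oil * conv * (92/885)
= 310.82 * 0.9218 * 92 / 885
= 29.7845 g

29.7845 g


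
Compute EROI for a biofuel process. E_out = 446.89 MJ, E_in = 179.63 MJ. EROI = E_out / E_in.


EROI = E_out / E_in
= 446.89 / 179.63
= 2.4878

2.4878


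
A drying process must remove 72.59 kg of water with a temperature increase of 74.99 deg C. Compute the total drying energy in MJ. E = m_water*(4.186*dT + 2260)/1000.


E = m_water * (4.186 * dT + 2260) / 1000
= 72.59 * (4.186 * 74.99 + 2260) / 1000
= 186.8400 MJ

186.8400 MJ


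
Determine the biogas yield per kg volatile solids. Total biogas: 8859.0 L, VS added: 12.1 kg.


Y = V / VS
= 8859.0 / 12.1
= 732.1488 L/kg VS

732.1488 L/kg VS


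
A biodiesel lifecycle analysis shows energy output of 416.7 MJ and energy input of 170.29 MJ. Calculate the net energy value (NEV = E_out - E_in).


NEV = E_out - E_in
= 416.7 - 170.29
= 246.4100 MJ

246.4100 MJ


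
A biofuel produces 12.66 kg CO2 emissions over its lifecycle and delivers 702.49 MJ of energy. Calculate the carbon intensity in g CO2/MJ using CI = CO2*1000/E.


CI = CO2 * 1000 / E
= 12.66 * 1000 / 702.49
= 18.0216 g CO2/MJ

18.0216 g CO2/MJ


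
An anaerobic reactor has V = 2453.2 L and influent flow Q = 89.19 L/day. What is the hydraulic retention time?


HRT = V / Q
= 2453.2 / 89.19
= 27.5053 days

27.5053 days


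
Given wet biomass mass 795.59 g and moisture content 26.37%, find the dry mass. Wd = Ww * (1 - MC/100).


Wd = Ww * (1 - MC/100)
= 795.59 * (1 - 26.37/100)
= 585.7929 g

585.7929 g


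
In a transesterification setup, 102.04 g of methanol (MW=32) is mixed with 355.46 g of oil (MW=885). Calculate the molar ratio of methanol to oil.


Molar ratio = n_MeOH / n_oil = (MeOH/32) / (oil/885) = (MeOH * 885) / (32 * oil)
= (102.04 * 885) / (32 * 355.46)
= 7.9391

7.9391


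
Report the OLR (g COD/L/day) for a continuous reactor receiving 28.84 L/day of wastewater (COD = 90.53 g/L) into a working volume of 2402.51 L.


OLR = Q * S / V
= 28.84 * 90.53 / 2402.51
= 1.0867 g/L/day

1.0867 g/L/day


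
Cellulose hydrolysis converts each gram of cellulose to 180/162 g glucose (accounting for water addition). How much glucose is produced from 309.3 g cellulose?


glucose = cellulose * 180/162
= 309.3 * 180/162
= 343.6667 g

343.6667 g


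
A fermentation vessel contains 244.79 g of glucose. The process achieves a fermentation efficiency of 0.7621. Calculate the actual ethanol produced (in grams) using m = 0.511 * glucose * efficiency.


Actual ethanol: m = 0.511 * 244.79 * 0.7621
m = 95.3293 g

95.3293 g


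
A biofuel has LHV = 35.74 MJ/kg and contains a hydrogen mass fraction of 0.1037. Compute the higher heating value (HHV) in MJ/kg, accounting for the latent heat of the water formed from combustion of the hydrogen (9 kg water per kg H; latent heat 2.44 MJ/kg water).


HHV = LHV + H_frac * 9 * 2.44
= 35.74 + 0.1037 * 9 * 2.44
= 38.0173 MJ/kg

38.0173 MJ/kg


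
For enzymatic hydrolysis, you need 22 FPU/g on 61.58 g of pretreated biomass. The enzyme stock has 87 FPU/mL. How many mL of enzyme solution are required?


V = dosage * m_sub / activity
V = 22 * 61.58 / 87
V = 15.5720 mL

15.5720 mL


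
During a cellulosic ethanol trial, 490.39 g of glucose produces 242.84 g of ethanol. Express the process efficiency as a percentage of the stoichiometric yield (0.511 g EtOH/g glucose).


Fermentation efficiency = (actual / (0.511 * glucose)) * 100
= (242.84 / (0.511 * 490.39)) * 100
= 96.9076%

96.9076%


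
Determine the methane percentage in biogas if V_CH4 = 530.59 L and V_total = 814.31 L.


CH4% = V_CH4 / V_total * 100
= 530.59 / 814.31 * 100
= 65.1582%

65.1582%


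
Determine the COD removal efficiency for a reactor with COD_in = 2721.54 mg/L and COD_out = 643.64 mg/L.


eta = (COD_in - COD_out) / COD_in * 100
= (2721.54 - 643.64) / 2721.54 * 100
= 76.3502%

76.3502%


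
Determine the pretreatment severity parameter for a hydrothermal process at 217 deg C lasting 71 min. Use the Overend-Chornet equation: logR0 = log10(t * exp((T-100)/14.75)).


logR0 = log10(t * exp((T - 100) / 14.75))
= log10(71 * exp((217 - 100) / 14.75))
= 5.2962

5.2962


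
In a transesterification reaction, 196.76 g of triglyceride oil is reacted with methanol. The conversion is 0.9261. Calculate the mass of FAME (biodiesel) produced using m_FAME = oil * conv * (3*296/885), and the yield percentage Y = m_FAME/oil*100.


m_FAME = oil * conv * (3 * 296 / 885) = oil * conv * (888/885)
= 196.76 * 0.9261 * 888 / 885
= 182.8371 g
Y = m_FAME / oil * 100 = conv * (888/885) * 100
= 0.9261 * 888 / 885 * 100
= 92.92%

182.8371 g FAME; Y = 92.92%


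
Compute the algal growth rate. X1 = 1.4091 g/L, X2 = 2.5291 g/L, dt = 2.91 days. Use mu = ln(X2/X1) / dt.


mu = ln(X2/X1) / dt
= ln(2.5291/1.4091) / 2.91
= 0.2010 per day

0.2010 per day


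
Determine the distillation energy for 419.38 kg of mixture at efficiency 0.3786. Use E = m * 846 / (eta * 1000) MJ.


E = m * 846 / (eta * 1000)
= 419.38 * 846 / (0.3786 * 1000)
= 937.1249 MJ

937.1249 MJ


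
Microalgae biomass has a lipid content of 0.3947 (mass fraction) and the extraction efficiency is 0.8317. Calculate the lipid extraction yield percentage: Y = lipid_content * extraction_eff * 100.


Y = lipid_content * extraction_eff * 100
= 0.3947 * 0.8317 * 100
= 32.8272%

32.8272%


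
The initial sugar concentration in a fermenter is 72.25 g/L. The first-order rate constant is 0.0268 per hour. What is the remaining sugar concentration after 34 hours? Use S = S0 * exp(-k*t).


S = S0 * exp(-k * t)
S = 72.25 * exp(-0.0268 * 34)
S = 29.0475 g/L

29.0475 g/L


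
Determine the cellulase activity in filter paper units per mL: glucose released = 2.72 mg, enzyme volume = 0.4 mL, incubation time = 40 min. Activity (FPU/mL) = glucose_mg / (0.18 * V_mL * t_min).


Activity = glucose_mg / (0.18 mg/umol * V_mL * t_min)
= 2.72 / (0.18 * 0.4 * 40)
= 0.9444 FPU/mL

0.9444 FPU/mL


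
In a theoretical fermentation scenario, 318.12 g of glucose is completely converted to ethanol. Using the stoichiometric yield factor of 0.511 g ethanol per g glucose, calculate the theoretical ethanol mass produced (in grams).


Theoretical ethanol yield: m_EtOH = 0.511 * m_glucose
m_EtOH = 0.511 * 318.12 = 162.5593 g

162.5593 g


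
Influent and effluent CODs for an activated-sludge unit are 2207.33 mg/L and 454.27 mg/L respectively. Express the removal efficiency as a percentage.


eta = (COD_in - COD_out) / COD_in * 100
= (2207.33 - 454.27) / 2207.33 * 100
= 79.4199%

79.4199%


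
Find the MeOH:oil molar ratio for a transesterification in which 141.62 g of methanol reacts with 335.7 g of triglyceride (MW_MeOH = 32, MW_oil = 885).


Molar ratio = n_MeOH / n_oil = (MeOH/32) / (oil/885) = (MeOH * 885) / (32 * oil)
= (141.62 * 885) / (32 * 335.7)
= 11.6672

11.6672


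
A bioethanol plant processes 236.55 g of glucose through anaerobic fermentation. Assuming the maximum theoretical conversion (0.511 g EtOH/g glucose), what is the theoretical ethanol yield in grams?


Theoretical ethanol yield: m_EtOH = 0.511 * m_glucose
m_EtOH = 0.511 * 236.55 = 120.8771 g

120.8771 g


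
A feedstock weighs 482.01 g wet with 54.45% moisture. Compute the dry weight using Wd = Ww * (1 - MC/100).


Wd = Ww * (1 - MC/100)
= 482.01 * (1 - 54.45/100)
= 219.5556 g

219.5556 g


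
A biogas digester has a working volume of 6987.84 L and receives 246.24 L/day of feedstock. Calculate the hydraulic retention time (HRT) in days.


HRT = V / Q
= 6987.84 / 246.24
= 28.3782 days

28.3782 days


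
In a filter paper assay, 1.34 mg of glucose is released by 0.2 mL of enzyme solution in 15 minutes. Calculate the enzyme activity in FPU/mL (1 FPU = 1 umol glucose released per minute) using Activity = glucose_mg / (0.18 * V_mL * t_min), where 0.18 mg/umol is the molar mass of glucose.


Activity = glucose_mg / (0.18 mg/umol * V_mL * t_min)
= 1.34 / (0.18 * 0.2 * 15)
= 2.4815 FPU/mL

2.4815 FPU/mL


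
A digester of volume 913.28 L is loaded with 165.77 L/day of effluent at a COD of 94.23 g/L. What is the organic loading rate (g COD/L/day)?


OLR = Q * S / V
= 165.77 * 94.23 / 913.28
= 17.1037 g/L/day

17.1037 g/L/day


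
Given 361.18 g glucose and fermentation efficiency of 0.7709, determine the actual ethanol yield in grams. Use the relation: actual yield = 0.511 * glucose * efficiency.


Actual ethanol: m = 0.511 * 361.18 * 0.7709
m = 142.2796 g

142.2796 g


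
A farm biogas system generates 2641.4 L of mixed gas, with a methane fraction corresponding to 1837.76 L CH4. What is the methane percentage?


CH4% = V_CH4 / V_total * 100
= 1837.76 / 2641.4 * 100
= 69.5752%

69.5752%


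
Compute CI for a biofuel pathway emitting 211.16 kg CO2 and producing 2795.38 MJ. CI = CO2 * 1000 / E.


CI = CO2 * 1000 / E
= 211.16 * 1000 / 2795.38
= 75.5389 g CO2/MJ

75.5389 g CO2/MJ


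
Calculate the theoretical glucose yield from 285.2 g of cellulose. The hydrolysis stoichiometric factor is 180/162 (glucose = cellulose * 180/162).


glucose = cellulose * 180/162
= 285.2 * 180/162
= 316.8889 g

316.8889 g


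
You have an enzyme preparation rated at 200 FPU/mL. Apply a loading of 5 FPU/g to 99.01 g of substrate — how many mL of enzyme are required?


V = dosage * m_sub / activity
V = 5 * 99.01 / 200
V = 2.4752 mL

2.4752 mL


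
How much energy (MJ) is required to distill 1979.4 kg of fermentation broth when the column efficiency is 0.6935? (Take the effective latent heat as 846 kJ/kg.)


E = m * 846 / (eta * 1000)
= 1979.4 * 846 / (0.6935 * 1000)
= 2414.6682 MJ

2414.6682 MJ


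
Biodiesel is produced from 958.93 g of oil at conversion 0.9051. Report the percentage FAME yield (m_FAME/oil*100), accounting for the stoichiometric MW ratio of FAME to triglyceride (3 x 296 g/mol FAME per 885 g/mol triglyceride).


m_FAME = oil * conv * (3 * 296 / 885) = oil * conv * (888/885)
= 958.93 * 0.9051 * 888 / 885
= 870.8697 g
Y = m_FAME / oil * 100 = conv * (888/885) * 100
= 0.9051 * 888 / 885 * 100
= 90.82%

90.82%


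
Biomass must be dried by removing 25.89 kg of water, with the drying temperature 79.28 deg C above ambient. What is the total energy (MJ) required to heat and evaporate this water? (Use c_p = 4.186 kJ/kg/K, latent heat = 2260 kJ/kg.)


E = m_water * (4.186 * dT + 2260) / 1000
= 25.89 * (4.186 * 79.28 + 2260) / 1000
= 67.1034 MJ

67.1034 MJ


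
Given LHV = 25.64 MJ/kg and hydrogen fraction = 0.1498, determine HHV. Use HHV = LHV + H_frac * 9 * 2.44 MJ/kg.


HHV = LHV + H_frac * 9 * 2.44
= 25.64 + 0.1498 * 9 * 2.44
= 28.9296 MJ/kg

28.9296 MJ/kg


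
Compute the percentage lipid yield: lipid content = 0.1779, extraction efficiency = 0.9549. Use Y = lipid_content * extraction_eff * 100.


Y = lipid_content * extraction_eff * 100
= 0.1779 * 0.9549 * 100
= 16.9877%

16.9877%


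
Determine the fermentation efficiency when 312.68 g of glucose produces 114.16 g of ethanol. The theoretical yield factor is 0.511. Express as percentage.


Fermentation efficiency = (actual / (0.511 * glucose)) * 100
= (114.16 / (0.511 * 312.68)) * 100
= 71.4485%

71.4485%


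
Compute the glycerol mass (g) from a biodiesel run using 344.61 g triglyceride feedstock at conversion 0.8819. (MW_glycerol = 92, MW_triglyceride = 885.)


glycerol = oil * conv * (92/885)
= 344.61 * 0.8819 * 92 / 885
= 31.5931 g

31.5931 g


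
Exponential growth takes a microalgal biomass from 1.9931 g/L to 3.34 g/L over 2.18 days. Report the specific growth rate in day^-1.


mu = ln(X2/X1) / dt
= ln(3.34/1.9931) / 2.18
= 0.2368 per day

0.2368 per day
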